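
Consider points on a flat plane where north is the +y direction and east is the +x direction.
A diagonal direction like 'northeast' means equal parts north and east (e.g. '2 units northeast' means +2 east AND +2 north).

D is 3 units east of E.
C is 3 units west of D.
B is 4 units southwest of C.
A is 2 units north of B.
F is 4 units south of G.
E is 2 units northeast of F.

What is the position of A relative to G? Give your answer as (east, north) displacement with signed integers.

Place G at the origin (east=0, north=0).
  F is 4 units south of G: delta (east=+0, north=-4); F at (east=0, north=-4).
  E is 2 units northeast of F: delta (east=+2, north=+2); E at (east=2, north=-2).
  D is 3 units east of E: delta (east=+3, north=+0); D at (east=5, north=-2).
  C is 3 units west of D: delta (east=-3, north=+0); C at (east=2, north=-2).
  B is 4 units southwest of C: delta (east=-4, north=-4); B at (east=-2, north=-6).
  A is 2 units north of B: delta (east=+0, north=+2); A at (east=-2, north=-4).
Therefore A relative to G: (east=-2, north=-4).

Answer: A is at (east=-2, north=-4) relative to G.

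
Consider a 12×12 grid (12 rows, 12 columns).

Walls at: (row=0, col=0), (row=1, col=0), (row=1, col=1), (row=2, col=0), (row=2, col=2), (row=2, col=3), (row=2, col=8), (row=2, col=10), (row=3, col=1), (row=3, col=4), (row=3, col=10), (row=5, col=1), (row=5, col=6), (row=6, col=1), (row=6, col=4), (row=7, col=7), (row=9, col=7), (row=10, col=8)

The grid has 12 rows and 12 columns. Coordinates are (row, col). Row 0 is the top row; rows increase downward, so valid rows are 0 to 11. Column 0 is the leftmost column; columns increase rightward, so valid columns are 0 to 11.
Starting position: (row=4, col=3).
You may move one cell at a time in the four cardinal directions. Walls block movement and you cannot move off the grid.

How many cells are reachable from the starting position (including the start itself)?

BFS flood-fill from (row=4, col=3):
  Distance 0: (row=4, col=3)
  Distance 1: (row=3, col=3), (row=4, col=2), (row=4, col=4), (row=5, col=3)
  Distance 2: (row=3, col=2), (row=4, col=1), (row=4, col=5), (row=5, col=2), (row=5, col=4), (row=6, col=3)
  Distance 3: (row=3, col=5), (row=4, col=0), (row=4, col=6), (row=5, col=5), (row=6, col=2), (row=7, col=3)
  Distance 4: (row=2, col=5), (row=3, col=0), (row=3, col=6), (row=4, col=7), (row=5, col=0), (row=6, col=5), (row=7, col=2), (row=7, col=4), (row=8, col=3)
  Distance 5: (row=1, col=5), (row=2, col=4), (row=2, col=6), (row=3, col=7), (row=4, col=8), (row=5, col=7), (row=6, col=0), (row=6, col=6), (row=7, col=1), (row=7, col=5), (row=8, col=2), (row=8, col=4), (row=9, col=3)
  Distance 6: (row=0, col=5), (row=1, col=4), (row=1, col=6), (row=2, col=7), (row=3, col=8), (row=4, col=9), (row=5, col=8), (row=6, col=7), (row=7, col=0), (row=7, col=6), (row=8, col=1), (row=8, col=5), (row=9, col=2), (row=9, col=4), (row=10, col=3)
  Distance 7: (row=0, col=4), (row=0, col=6), (row=1, col=3), (row=1, col=7), (row=3, col=9), (row=4, col=10), (row=5, col=9), (row=6, col=8), (row=8, col=0), (row=8, col=6), (row=9, col=1), (row=9, col=5), (row=10, col=2), (row=10, col=4), (row=11, col=3)
  Distance 8: (row=0, col=3), (row=0, col=7), (row=1, col=2), (row=1, col=8), (row=2, col=9), (row=4, col=11), (row=5, col=10), (row=6, col=9), (row=7, col=8), (row=8, col=7), (row=9, col=0), (row=9, col=6), (row=10, col=1), (row=10, col=5), (row=11, col=2), (row=11, col=4)
  Distance 9: (row=0, col=2), (row=0, col=8), (row=1, col=9), (row=3, col=11), (row=5, col=11), (row=6, col=10), (row=7, col=9), (row=8, col=8), (row=10, col=0), (row=10, col=6), (row=11, col=1), (row=11, col=5)
  Distance 10: (row=0, col=1), (row=0, col=9), (row=1, col=10), (row=2, col=11), (row=6, col=11), (row=7, col=10), (row=8, col=9), (row=9, col=8), (row=10, col=7), (row=11, col=0), (row=11, col=6)
  Distance 11: (row=0, col=10), (row=1, col=11), (row=7, col=11), (row=8, col=10), (row=9, col=9), (row=11, col=7)
  Distance 12: (row=0, col=11), (row=8, col=11), (row=9, col=10), (row=10, col=9), (row=11, col=8)
  Distance 13: (row=9, col=11), (row=10, col=10), (row=11, col=9)
  Distance 14: (row=10, col=11), (row=11, col=10)
  Distance 15: (row=11, col=11)
Total reachable: 125 (grid has 126 open cells total)

Answer: Reachable cells: 125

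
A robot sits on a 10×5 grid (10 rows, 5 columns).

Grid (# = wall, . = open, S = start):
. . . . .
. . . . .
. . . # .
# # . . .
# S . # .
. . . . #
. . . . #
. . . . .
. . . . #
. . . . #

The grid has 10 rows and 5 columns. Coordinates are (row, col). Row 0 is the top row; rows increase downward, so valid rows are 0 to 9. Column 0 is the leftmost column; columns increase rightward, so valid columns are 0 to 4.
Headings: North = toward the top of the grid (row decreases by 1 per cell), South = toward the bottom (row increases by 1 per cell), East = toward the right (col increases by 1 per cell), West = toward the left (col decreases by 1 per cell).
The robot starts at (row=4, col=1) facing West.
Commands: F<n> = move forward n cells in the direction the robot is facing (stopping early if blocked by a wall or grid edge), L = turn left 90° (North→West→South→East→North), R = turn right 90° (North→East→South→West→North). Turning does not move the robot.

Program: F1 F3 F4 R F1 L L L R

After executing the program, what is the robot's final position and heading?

Answer: Final position: (row=4, col=1), facing South

Derivation:
Start: (row=4, col=1), facing West
  F1: move forward 0/1 (blocked), now at (row=4, col=1)
  F3: move forward 0/3 (blocked), now at (row=4, col=1)
  F4: move forward 0/4 (blocked), now at (row=4, col=1)
  R: turn right, now facing North
  F1: move forward 0/1 (blocked), now at (row=4, col=1)
  L: turn left, now facing West
  L: turn left, now facing South
  L: turn left, now facing East
  R: turn right, now facing South
Final: (row=4, col=1), facing South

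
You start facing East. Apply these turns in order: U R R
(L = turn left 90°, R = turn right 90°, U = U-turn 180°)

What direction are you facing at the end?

Answer: Final heading: East

Derivation:
Start: East
  U (U-turn (180°)) -> West
  R (right (90° clockwise)) -> North
  R (right (90° clockwise)) -> East
Final: East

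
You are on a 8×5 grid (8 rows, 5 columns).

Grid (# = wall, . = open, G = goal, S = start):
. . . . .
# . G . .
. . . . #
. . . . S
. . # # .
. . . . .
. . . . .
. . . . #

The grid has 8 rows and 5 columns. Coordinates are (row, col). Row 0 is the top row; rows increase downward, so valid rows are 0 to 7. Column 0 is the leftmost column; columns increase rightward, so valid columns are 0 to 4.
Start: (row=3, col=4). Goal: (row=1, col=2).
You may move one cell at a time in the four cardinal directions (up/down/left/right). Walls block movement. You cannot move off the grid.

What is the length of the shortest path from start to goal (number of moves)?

BFS from (row=3, col=4) until reaching (row=1, col=2):
  Distance 0: (row=3, col=4)
  Distance 1: (row=3, col=3), (row=4, col=4)
  Distance 2: (row=2, col=3), (row=3, col=2), (row=5, col=4)
  Distance 3: (row=1, col=3), (row=2, col=2), (row=3, col=1), (row=5, col=3), (row=6, col=4)
  Distance 4: (row=0, col=3), (row=1, col=2), (row=1, col=4), (row=2, col=1), (row=3, col=0), (row=4, col=1), (row=5, col=2), (row=6, col=3)  <- goal reached here
One shortest path (4 moves): (row=3, col=4) -> (row=3, col=3) -> (row=3, col=2) -> (row=2, col=2) -> (row=1, col=2)

Answer: Shortest path length: 4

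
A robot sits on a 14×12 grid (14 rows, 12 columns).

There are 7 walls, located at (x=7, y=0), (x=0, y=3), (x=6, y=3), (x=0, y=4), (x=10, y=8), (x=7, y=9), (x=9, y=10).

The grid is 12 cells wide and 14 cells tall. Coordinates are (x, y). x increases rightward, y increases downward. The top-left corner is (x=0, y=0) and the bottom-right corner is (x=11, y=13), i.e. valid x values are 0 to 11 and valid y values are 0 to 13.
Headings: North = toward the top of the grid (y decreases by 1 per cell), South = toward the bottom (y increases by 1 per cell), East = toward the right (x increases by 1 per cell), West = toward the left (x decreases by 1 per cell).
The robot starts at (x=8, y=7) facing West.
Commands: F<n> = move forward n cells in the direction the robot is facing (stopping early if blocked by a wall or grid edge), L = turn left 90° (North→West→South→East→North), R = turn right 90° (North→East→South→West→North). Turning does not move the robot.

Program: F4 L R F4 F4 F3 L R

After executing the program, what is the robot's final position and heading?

Start: (x=8, y=7), facing West
  F4: move forward 4, now at (x=4, y=7)
  L: turn left, now facing South
  R: turn right, now facing West
  F4: move forward 4, now at (x=0, y=7)
  F4: move forward 0/4 (blocked), now at (x=0, y=7)
  F3: move forward 0/3 (blocked), now at (x=0, y=7)
  L: turn left, now facing South
  R: turn right, now facing West
Final: (x=0, y=7), facing West

Answer: Final position: (x=0, y=7), facing West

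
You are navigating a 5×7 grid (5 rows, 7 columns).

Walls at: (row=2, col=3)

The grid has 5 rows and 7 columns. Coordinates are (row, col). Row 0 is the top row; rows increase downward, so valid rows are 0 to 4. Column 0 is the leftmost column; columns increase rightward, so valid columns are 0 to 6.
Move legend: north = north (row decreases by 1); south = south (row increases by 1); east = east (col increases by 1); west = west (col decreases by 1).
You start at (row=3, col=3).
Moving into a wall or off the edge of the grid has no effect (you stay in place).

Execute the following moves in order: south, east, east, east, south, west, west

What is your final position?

Start: (row=3, col=3)
  south (south): (row=3, col=3) -> (row=4, col=3)
  east (east): (row=4, col=3) -> (row=4, col=4)
  east (east): (row=4, col=4) -> (row=4, col=5)
  east (east): (row=4, col=5) -> (row=4, col=6)
  south (south): blocked, stay at (row=4, col=6)
  west (west): (row=4, col=6) -> (row=4, col=5)
  west (west): (row=4, col=5) -> (row=4, col=4)
Final: (row=4, col=4)

Answer: Final position: (row=4, col=4)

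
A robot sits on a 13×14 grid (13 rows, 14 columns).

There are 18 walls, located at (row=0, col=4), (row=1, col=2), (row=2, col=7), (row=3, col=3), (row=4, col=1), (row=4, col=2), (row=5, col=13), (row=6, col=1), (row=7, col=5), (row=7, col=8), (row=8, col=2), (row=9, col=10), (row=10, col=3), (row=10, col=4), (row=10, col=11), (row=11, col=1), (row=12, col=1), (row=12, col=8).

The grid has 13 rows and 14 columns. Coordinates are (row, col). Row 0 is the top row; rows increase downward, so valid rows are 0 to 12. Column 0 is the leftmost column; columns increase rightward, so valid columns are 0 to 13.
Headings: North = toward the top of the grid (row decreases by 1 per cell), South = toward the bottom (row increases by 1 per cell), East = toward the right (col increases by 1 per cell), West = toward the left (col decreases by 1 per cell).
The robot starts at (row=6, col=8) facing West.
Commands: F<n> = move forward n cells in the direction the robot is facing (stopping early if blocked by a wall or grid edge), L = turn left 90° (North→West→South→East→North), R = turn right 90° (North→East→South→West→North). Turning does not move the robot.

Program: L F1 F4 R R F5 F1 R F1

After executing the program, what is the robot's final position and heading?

Answer: Final position: (row=0, col=9), facing East

Derivation:
Start: (row=6, col=8), facing West
  L: turn left, now facing South
  F1: move forward 0/1 (blocked), now at (row=6, col=8)
  F4: move forward 0/4 (blocked), now at (row=6, col=8)
  R: turn right, now facing West
  R: turn right, now facing North
  F5: move forward 5, now at (row=1, col=8)
  F1: move forward 1, now at (row=0, col=8)
  R: turn right, now facing East
  F1: move forward 1, now at (row=0, col=9)
Final: (row=0, col=9), facing East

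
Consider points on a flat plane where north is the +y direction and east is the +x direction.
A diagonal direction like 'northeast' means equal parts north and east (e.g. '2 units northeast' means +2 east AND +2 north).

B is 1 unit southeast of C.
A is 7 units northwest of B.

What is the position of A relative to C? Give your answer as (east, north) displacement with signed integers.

Place C at the origin (east=0, north=0).
  B is 1 unit southeast of C: delta (east=+1, north=-1); B at (east=1, north=-1).
  A is 7 units northwest of B: delta (east=-7, north=+7); A at (east=-6, north=6).
Therefore A relative to C: (east=-6, north=6).

Answer: A is at (east=-6, north=6) relative to C.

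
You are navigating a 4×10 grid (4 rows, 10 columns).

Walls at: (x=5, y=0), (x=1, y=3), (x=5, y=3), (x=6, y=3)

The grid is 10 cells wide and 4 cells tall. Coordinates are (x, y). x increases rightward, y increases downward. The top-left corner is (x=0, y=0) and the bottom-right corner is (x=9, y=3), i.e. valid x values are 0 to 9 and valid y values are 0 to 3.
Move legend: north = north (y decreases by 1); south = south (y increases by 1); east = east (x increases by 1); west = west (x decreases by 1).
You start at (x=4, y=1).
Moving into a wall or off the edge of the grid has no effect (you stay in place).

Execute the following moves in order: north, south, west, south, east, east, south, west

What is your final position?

Answer: Final position: (x=4, y=2)

Derivation:
Start: (x=4, y=1)
  north (north): (x=4, y=1) -> (x=4, y=0)
  south (south): (x=4, y=0) -> (x=4, y=1)
  west (west): (x=4, y=1) -> (x=3, y=1)
  south (south): (x=3, y=1) -> (x=3, y=2)
  east (east): (x=3, y=2) -> (x=4, y=2)
  east (east): (x=4, y=2) -> (x=5, y=2)
  south (south): blocked, stay at (x=5, y=2)
  west (west): (x=5, y=2) -> (x=4, y=2)
Final: (x=4, y=2)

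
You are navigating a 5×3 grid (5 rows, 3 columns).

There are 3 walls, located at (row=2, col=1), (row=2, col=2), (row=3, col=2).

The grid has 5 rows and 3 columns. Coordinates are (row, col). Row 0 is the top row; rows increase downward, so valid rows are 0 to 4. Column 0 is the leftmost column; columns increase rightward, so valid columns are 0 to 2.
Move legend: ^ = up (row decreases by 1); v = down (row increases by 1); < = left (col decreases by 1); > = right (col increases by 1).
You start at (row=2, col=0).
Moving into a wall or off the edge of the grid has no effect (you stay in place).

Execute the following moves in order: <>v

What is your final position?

Start: (row=2, col=0)
  < (left): blocked, stay at (row=2, col=0)
  > (right): blocked, stay at (row=2, col=0)
  v (down): (row=2, col=0) -> (row=3, col=0)
Final: (row=3, col=0)

Answer: Final position: (row=3, col=0)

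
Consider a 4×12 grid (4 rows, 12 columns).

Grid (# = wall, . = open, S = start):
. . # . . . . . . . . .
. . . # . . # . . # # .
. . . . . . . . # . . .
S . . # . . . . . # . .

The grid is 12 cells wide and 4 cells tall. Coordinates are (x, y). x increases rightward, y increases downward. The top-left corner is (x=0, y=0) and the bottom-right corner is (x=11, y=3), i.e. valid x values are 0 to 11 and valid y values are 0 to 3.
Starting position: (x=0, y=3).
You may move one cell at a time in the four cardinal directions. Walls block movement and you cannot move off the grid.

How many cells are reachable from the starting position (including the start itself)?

Answer: Reachable cells: 40

Derivation:
BFS flood-fill from (x=0, y=3):
  Distance 0: (x=0, y=3)
  Distance 1: (x=0, y=2), (x=1, y=3)
  Distance 2: (x=0, y=1), (x=1, y=2), (x=2, y=3)
  Distance 3: (x=0, y=0), (x=1, y=1), (x=2, y=2)
  Distance 4: (x=1, y=0), (x=2, y=1), (x=3, y=2)
  Distance 5: (x=4, y=2)
  Distance 6: (x=4, y=1), (x=5, y=2), (x=4, y=3)
  Distance 7: (x=4, y=0), (x=5, y=1), (x=6, y=2), (x=5, y=3)
  Distance 8: (x=3, y=0), (x=5, y=0), (x=7, y=2), (x=6, y=3)
  Distance 9: (x=6, y=0), (x=7, y=1), (x=7, y=3)
  Distance 10: (x=7, y=0), (x=8, y=1), (x=8, y=3)
  Distance 11: (x=8, y=0)
  Distance 12: (x=9, y=0)
  Distance 13: (x=10, y=0)
  Distance 14: (x=11, y=0)
  Distance 15: (x=11, y=1)
  Distance 16: (x=11, y=2)
  Distance 17: (x=10, y=2), (x=11, y=3)
  Distance 18: (x=9, y=2), (x=10, y=3)
Total reachable: 40 (grid has 40 open cells total)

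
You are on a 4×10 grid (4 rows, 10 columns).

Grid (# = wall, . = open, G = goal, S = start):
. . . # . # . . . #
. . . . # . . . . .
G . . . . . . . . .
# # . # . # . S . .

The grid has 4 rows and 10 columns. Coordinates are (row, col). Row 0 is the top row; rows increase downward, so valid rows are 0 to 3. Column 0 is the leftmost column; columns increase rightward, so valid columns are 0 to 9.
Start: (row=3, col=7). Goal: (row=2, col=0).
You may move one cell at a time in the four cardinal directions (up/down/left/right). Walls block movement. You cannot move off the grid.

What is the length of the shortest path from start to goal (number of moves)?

Answer: Shortest path length: 8

Derivation:
BFS from (row=3, col=7) until reaching (row=2, col=0):
  Distance 0: (row=3, col=7)
  Distance 1: (row=2, col=7), (row=3, col=6), (row=3, col=8)
  Distance 2: (row=1, col=7), (row=2, col=6), (row=2, col=8), (row=3, col=9)
  Distance 3: (row=0, col=7), (row=1, col=6), (row=1, col=8), (row=2, col=5), (row=2, col=9)
  Distance 4: (row=0, col=6), (row=0, col=8), (row=1, col=5), (row=1, col=9), (row=2, col=4)
  Distance 5: (row=2, col=3), (row=3, col=4)
  Distance 6: (row=1, col=3), (row=2, col=2)
  Distance 7: (row=1, col=2), (row=2, col=1), (row=3, col=2)
  Distance 8: (row=0, col=2), (row=1, col=1), (row=2, col=0)  <- goal reached here
One shortest path (8 moves): (row=3, col=7) -> (row=3, col=6) -> (row=2, col=6) -> (row=2, col=5) -> (row=2, col=4) -> (row=2, col=3) -> (row=2, col=2) -> (row=2, col=1) -> (row=2, col=0)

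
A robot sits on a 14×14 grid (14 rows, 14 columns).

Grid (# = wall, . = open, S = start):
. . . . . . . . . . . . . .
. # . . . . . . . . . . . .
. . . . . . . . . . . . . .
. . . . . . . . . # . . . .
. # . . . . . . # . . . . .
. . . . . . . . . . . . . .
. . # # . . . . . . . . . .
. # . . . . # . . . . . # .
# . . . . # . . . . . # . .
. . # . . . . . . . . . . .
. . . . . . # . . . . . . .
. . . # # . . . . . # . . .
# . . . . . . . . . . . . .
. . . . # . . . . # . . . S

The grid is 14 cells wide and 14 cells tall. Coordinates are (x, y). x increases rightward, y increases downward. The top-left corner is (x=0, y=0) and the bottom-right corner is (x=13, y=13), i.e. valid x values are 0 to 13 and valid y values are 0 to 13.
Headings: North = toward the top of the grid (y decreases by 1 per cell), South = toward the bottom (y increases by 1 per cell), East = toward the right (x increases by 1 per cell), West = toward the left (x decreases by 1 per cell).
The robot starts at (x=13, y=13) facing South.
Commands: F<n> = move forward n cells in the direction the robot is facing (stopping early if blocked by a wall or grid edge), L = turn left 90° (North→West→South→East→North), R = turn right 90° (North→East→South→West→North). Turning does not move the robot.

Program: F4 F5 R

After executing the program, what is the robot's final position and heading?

Start: (x=13, y=13), facing South
  F4: move forward 0/4 (blocked), now at (x=13, y=13)
  F5: move forward 0/5 (blocked), now at (x=13, y=13)
  R: turn right, now facing West
Final: (x=13, y=13), facing West

Answer: Final position: (x=13, y=13), facing West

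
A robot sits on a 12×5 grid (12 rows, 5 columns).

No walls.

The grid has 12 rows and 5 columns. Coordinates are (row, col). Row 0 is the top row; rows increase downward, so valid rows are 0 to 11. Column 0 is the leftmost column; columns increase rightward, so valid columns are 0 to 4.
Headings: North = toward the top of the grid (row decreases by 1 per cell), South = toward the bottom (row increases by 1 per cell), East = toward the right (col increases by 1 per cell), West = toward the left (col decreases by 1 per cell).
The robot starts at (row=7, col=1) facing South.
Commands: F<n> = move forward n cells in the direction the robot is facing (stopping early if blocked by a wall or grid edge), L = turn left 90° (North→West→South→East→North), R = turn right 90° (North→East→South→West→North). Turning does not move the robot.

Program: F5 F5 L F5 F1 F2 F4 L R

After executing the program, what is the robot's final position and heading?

Answer: Final position: (row=11, col=4), facing East

Derivation:
Start: (row=7, col=1), facing South
  F5: move forward 4/5 (blocked), now at (row=11, col=1)
  F5: move forward 0/5 (blocked), now at (row=11, col=1)
  L: turn left, now facing East
  F5: move forward 3/5 (blocked), now at (row=11, col=4)
  F1: move forward 0/1 (blocked), now at (row=11, col=4)
  F2: move forward 0/2 (blocked), now at (row=11, col=4)
  F4: move forward 0/4 (blocked), now at (row=11, col=4)
  L: turn left, now facing North
  R: turn right, now facing East
Final: (row=11, col=4), facing East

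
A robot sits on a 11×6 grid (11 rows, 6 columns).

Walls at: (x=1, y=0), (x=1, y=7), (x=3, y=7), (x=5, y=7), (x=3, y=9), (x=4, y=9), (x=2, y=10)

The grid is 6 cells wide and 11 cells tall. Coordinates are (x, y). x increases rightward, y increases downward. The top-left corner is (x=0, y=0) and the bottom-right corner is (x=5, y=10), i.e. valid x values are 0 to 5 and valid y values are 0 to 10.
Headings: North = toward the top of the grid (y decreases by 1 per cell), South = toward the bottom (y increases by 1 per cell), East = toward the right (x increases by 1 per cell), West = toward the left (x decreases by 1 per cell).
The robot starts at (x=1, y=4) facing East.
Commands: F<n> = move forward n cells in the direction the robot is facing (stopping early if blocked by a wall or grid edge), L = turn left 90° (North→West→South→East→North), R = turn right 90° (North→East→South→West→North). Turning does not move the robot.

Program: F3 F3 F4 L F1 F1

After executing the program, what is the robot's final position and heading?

Start: (x=1, y=4), facing East
  F3: move forward 3, now at (x=4, y=4)
  F3: move forward 1/3 (blocked), now at (x=5, y=4)
  F4: move forward 0/4 (blocked), now at (x=5, y=4)
  L: turn left, now facing North
  F1: move forward 1, now at (x=5, y=3)
  F1: move forward 1, now at (x=5, y=2)
Final: (x=5, y=2), facing North

Answer: Final position: (x=5, y=2), facing North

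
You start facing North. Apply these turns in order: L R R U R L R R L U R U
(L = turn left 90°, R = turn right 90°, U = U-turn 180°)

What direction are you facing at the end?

Start: North
  L (left (90° counter-clockwise)) -> West
  R (right (90° clockwise)) -> North
  R (right (90° clockwise)) -> East
  U (U-turn (180°)) -> West
  R (right (90° clockwise)) -> North
  L (left (90° counter-clockwise)) -> West
  R (right (90° clockwise)) -> North
  R (right (90° clockwise)) -> East
  L (left (90° counter-clockwise)) -> North
  U (U-turn (180°)) -> South
  R (right (90° clockwise)) -> West
  U (U-turn (180°)) -> East
Final: East

Answer: Final heading: East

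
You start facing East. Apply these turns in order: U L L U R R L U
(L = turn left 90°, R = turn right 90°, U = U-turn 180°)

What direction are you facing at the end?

Start: East
  U (U-turn (180°)) -> West
  L (left (90° counter-clockwise)) -> South
  L (left (90° counter-clockwise)) -> East
  U (U-turn (180°)) -> West
  R (right (90° clockwise)) -> North
  R (right (90° clockwise)) -> East
  L (left (90° counter-clockwise)) -> North
  U (U-turn (180°)) -> South
Final: South

Answer: Final heading: South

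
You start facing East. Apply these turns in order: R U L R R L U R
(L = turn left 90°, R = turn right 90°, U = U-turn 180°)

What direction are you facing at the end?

Start: East
  R (right (90° clockwise)) -> South
  U (U-turn (180°)) -> North
  L (left (90° counter-clockwise)) -> West
  R (right (90° clockwise)) -> North
  R (right (90° clockwise)) -> East
  L (left (90° counter-clockwise)) -> North
  U (U-turn (180°)) -> South
  R (right (90° clockwise)) -> West
Final: West

Answer: Final heading: West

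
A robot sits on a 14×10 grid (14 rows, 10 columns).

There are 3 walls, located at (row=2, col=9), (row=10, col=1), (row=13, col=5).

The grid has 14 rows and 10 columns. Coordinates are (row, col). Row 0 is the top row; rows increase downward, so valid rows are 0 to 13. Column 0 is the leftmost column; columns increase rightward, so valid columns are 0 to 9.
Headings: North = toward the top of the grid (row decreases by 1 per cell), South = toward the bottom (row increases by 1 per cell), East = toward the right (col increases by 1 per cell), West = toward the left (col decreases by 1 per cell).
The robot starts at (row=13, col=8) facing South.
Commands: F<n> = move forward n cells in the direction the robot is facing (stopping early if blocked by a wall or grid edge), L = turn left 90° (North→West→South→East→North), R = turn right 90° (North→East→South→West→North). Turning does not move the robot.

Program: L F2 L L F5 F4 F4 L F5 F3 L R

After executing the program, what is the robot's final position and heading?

Answer: Final position: (row=13, col=6), facing South

Derivation:
Start: (row=13, col=8), facing South
  L: turn left, now facing East
  F2: move forward 1/2 (blocked), now at (row=13, col=9)
  L: turn left, now facing North
  L: turn left, now facing West
  F5: move forward 3/5 (blocked), now at (row=13, col=6)
  F4: move forward 0/4 (blocked), now at (row=13, col=6)
  F4: move forward 0/4 (blocked), now at (row=13, col=6)
  L: turn left, now facing South
  F5: move forward 0/5 (blocked), now at (row=13, col=6)
  F3: move forward 0/3 (blocked), now at (row=13, col=6)
  L: turn left, now facing East
  R: turn right, now facing South
Final: (row=13, col=6), facing South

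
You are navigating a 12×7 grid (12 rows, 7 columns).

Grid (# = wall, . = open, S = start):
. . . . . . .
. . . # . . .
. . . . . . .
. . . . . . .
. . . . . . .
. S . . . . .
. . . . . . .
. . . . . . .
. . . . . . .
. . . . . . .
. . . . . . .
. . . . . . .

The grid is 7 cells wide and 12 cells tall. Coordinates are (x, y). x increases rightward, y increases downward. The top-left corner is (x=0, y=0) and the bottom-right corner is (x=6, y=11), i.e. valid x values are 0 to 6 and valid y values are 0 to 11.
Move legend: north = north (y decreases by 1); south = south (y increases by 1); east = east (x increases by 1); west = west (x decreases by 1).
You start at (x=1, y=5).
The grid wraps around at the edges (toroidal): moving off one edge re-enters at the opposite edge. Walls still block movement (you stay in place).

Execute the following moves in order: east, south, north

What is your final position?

Start: (x=1, y=5)
  east (east): (x=1, y=5) -> (x=2, y=5)
  south (south): (x=2, y=5) -> (x=2, y=6)
  north (north): (x=2, y=6) -> (x=2, y=5)
Final: (x=2, y=5)

Answer: Final position: (x=2, y=5)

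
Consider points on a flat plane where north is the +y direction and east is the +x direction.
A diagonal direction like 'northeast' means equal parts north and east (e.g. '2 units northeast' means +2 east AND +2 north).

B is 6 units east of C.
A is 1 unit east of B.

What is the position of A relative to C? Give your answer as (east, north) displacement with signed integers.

Place C at the origin (east=0, north=0).
  B is 6 units east of C: delta (east=+6, north=+0); B at (east=6, north=0).
  A is 1 unit east of B: delta (east=+1, north=+0); A at (east=7, north=0).
Therefore A relative to C: (east=7, north=0).

Answer: A is at (east=7, north=0) relative to C.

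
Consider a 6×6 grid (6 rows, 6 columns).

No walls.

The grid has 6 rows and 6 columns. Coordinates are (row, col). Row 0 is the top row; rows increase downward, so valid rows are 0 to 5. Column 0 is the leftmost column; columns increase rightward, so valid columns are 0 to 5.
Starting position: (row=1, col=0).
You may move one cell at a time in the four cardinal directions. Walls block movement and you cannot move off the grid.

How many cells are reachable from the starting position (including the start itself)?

BFS flood-fill from (row=1, col=0):
  Distance 0: (row=1, col=0)
  Distance 1: (row=0, col=0), (row=1, col=1), (row=2, col=0)
  Distance 2: (row=0, col=1), (row=1, col=2), (row=2, col=1), (row=3, col=0)
  Distance 3: (row=0, col=2), (row=1, col=3), (row=2, col=2), (row=3, col=1), (row=4, col=0)
  Distance 4: (row=0, col=3), (row=1, col=4), (row=2, col=3), (row=3, col=2), (row=4, col=1), (row=5, col=0)
  Distance 5: (row=0, col=4), (row=1, col=5), (row=2, col=4), (row=3, col=3), (row=4, col=2), (row=5, col=1)
  Distance 6: (row=0, col=5), (row=2, col=5), (row=3, col=4), (row=4, col=3), (row=5, col=2)
  Distance 7: (row=3, col=5), (row=4, col=4), (row=5, col=3)
  Distance 8: (row=4, col=5), (row=5, col=4)
  Distance 9: (row=5, col=5)
Total reachable: 36 (grid has 36 open cells total)

Answer: Reachable cells: 36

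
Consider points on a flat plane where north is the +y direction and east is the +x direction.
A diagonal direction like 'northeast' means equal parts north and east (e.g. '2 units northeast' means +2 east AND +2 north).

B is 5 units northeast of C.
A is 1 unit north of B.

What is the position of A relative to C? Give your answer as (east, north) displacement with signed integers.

Answer: A is at (east=5, north=6) relative to C.

Derivation:
Place C at the origin (east=0, north=0).
  B is 5 units northeast of C: delta (east=+5, north=+5); B at (east=5, north=5).
  A is 1 unit north of B: delta (east=+0, north=+1); A at (east=5, north=6).
Therefore A relative to C: (east=5, north=6).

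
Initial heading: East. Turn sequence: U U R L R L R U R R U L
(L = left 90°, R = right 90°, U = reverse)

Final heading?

Start: East
  U (U-turn (180°)) -> West
  U (U-turn (180°)) -> East
  R (right (90° clockwise)) -> South
  L (left (90° counter-clockwise)) -> East
  R (right (90° clockwise)) -> South
  L (left (90° counter-clockwise)) -> East
  R (right (90° clockwise)) -> South
  U (U-turn (180°)) -> North
  R (right (90° clockwise)) -> East
  R (right (90° clockwise)) -> South
  U (U-turn (180°)) -> North
  L (left (90° counter-clockwise)) -> West
Final: West

Answer: Final heading: West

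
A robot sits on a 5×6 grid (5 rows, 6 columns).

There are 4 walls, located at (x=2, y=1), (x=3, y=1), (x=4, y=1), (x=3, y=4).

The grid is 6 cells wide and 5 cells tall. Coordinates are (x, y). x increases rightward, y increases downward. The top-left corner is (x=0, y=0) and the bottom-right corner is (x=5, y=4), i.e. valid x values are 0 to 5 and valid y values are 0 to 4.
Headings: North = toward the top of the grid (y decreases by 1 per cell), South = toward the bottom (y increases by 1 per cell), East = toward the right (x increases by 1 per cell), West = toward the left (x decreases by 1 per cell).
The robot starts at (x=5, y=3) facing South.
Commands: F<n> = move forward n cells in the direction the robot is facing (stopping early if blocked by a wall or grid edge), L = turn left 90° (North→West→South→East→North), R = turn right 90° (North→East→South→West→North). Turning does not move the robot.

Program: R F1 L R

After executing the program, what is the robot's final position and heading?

Answer: Final position: (x=4, y=3), facing West

Derivation:
Start: (x=5, y=3), facing South
  R: turn right, now facing West
  F1: move forward 1, now at (x=4, y=3)
  L: turn left, now facing South
  R: turn right, now facing West
Final: (x=4, y=3), facing West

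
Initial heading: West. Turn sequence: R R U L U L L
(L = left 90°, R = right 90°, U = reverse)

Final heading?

Start: West
  R (right (90° clockwise)) -> North
  R (right (90° clockwise)) -> East
  U (U-turn (180°)) -> West
  L (left (90° counter-clockwise)) -> South
  U (U-turn (180°)) -> North
  L (left (90° counter-clockwise)) -> West
  L (left (90° counter-clockwise)) -> South
Final: South

Answer: Final heading: South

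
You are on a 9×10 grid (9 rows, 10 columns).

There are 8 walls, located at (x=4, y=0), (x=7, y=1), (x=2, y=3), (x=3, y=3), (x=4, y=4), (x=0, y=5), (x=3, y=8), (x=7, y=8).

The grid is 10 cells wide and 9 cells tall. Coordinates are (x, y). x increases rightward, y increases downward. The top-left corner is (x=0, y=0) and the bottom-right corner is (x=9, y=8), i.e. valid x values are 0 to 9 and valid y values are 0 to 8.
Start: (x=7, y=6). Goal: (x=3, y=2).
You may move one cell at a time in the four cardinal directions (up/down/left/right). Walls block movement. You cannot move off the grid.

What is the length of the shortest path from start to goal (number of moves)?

Answer: Shortest path length: 8

Derivation:
BFS from (x=7, y=6) until reaching (x=3, y=2):
  Distance 0: (x=7, y=6)
  Distance 1: (x=7, y=5), (x=6, y=6), (x=8, y=6), (x=7, y=7)
  Distance 2: (x=7, y=4), (x=6, y=5), (x=8, y=5), (x=5, y=6), (x=9, y=6), (x=6, y=7), (x=8, y=7)
  Distance 3: (x=7, y=3), (x=6, y=4), (x=8, y=4), (x=5, y=5), (x=9, y=5), (x=4, y=6), (x=5, y=7), (x=9, y=7), (x=6, y=8), (x=8, y=8)
  Distance 4: (x=7, y=2), (x=6, y=3), (x=8, y=3), (x=5, y=4), (x=9, y=4), (x=4, y=5), (x=3, y=6), (x=4, y=7), (x=5, y=8), (x=9, y=8)
  Distance 5: (x=6, y=2), (x=8, y=2), (x=5, y=3), (x=9, y=3), (x=3, y=5), (x=2, y=6), (x=3, y=7), (x=4, y=8)
  Distance 6: (x=6, y=1), (x=8, y=1), (x=5, y=2), (x=9, y=2), (x=4, y=3), (x=3, y=4), (x=2, y=5), (x=1, y=6), (x=2, y=7)
  Distance 7: (x=6, y=0), (x=8, y=0), (x=5, y=1), (x=9, y=1), (x=4, y=2), (x=2, y=4), (x=1, y=5), (x=0, y=6), (x=1, y=7), (x=2, y=8)
  Distance 8: (x=5, y=0), (x=7, y=0), (x=9, y=0), (x=4, y=1), (x=3, y=2), (x=1, y=4), (x=0, y=7), (x=1, y=8)  <- goal reached here
One shortest path (8 moves): (x=7, y=6) -> (x=6, y=6) -> (x=5, y=6) -> (x=5, y=5) -> (x=5, y=4) -> (x=5, y=3) -> (x=4, y=3) -> (x=4, y=2) -> (x=3, y=2)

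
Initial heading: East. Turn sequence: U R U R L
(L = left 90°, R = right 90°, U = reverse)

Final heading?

Start: East
  U (U-turn (180°)) -> West
  R (right (90° clockwise)) -> North
  U (U-turn (180°)) -> South
  R (right (90° clockwise)) -> West
  L (left (90° counter-clockwise)) -> South
Final: South

Answer: Final heading: South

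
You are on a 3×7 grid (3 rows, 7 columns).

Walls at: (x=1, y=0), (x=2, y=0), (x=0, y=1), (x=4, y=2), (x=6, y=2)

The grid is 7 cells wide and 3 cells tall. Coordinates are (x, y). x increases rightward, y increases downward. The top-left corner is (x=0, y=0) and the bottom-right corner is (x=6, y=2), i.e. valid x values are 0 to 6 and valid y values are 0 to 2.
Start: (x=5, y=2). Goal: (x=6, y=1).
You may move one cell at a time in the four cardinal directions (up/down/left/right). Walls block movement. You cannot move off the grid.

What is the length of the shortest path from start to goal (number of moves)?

BFS from (x=5, y=2) until reaching (x=6, y=1):
  Distance 0: (x=5, y=2)
  Distance 1: (x=5, y=1)
  Distance 2: (x=5, y=0), (x=4, y=1), (x=6, y=1)  <- goal reached here
One shortest path (2 moves): (x=5, y=2) -> (x=5, y=1) -> (x=6, y=1)

Answer: Shortest path length: 2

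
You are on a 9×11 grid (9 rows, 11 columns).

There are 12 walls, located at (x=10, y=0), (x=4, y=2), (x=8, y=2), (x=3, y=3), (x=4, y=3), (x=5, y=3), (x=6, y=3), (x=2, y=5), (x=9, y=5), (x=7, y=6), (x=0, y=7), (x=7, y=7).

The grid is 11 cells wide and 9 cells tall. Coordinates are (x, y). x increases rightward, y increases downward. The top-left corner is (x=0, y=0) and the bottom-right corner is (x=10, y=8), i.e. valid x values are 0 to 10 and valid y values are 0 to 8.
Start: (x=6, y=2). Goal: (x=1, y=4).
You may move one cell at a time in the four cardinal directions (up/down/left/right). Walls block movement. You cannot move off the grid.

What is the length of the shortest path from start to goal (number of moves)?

BFS from (x=6, y=2) until reaching (x=1, y=4):
  Distance 0: (x=6, y=2)
  Distance 1: (x=6, y=1), (x=5, y=2), (x=7, y=2)
  Distance 2: (x=6, y=0), (x=5, y=1), (x=7, y=1), (x=7, y=3)
  Distance 3: (x=5, y=0), (x=7, y=0), (x=4, y=1), (x=8, y=1), (x=8, y=3), (x=7, y=4)
  Distance 4: (x=4, y=0), (x=8, y=0), (x=3, y=1), (x=9, y=1), (x=9, y=3), (x=6, y=4), (x=8, y=4), (x=7, y=5)
  Distance 5: (x=3, y=0), (x=9, y=0), (x=2, y=1), (x=10, y=1), (x=3, y=2), (x=9, y=2), (x=10, y=3), (x=5, y=4), (x=9, y=4), (x=6, y=5), (x=8, y=5)
  Distance 6: (x=2, y=0), (x=1, y=1), (x=2, y=2), (x=10, y=2), (x=4, y=4), (x=10, y=4), (x=5, y=5), (x=6, y=6), (x=8, y=6)
  Distance 7: (x=1, y=0), (x=0, y=1), (x=1, y=2), (x=2, y=3), (x=3, y=4), (x=4, y=5), (x=10, y=5), (x=5, y=6), (x=9, y=6), (x=6, y=7), (x=8, y=7)
  Distance 8: (x=0, y=0), (x=0, y=2), (x=1, y=3), (x=2, y=4), (x=3, y=5), (x=4, y=6), (x=10, y=6), (x=5, y=7), (x=9, y=7), (x=6, y=8), (x=8, y=8)
  Distance 9: (x=0, y=3), (x=1, y=4), (x=3, y=6), (x=4, y=7), (x=10, y=7), (x=5, y=8), (x=7, y=8), (x=9, y=8)  <- goal reached here
One shortest path (9 moves): (x=6, y=2) -> (x=5, y=2) -> (x=5, y=1) -> (x=4, y=1) -> (x=3, y=1) -> (x=2, y=1) -> (x=1, y=1) -> (x=1, y=2) -> (x=1, y=3) -> (x=1, y=4)

Answer: Shortest path length: 9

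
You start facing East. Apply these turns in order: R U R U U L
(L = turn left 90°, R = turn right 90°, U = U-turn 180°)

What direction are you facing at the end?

Start: East
  R (right (90° clockwise)) -> South
  U (U-turn (180°)) -> North
  R (right (90° clockwise)) -> East
  U (U-turn (180°)) -> West
  U (U-turn (180°)) -> East
  L (left (90° counter-clockwise)) -> North
Final: North

Answer: Final heading: North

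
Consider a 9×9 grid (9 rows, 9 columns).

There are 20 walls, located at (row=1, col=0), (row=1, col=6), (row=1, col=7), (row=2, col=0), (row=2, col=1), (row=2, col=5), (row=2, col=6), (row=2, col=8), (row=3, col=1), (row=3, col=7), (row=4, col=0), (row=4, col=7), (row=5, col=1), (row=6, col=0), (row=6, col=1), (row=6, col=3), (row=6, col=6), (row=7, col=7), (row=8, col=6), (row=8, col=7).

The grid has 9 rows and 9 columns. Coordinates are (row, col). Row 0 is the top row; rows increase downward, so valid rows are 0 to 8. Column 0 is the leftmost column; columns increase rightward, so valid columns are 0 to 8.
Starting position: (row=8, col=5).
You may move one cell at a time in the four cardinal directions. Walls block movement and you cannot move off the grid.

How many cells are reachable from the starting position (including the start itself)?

BFS flood-fill from (row=8, col=5):
  Distance 0: (row=8, col=5)
  Distance 1: (row=7, col=5), (row=8, col=4)
  Distance 2: (row=6, col=5), (row=7, col=4), (row=7, col=6), (row=8, col=3)
  Distance 3: (row=5, col=5), (row=6, col=4), (row=7, col=3), (row=8, col=2)
  Distance 4: (row=4, col=5), (row=5, col=4), (row=5, col=6), (row=7, col=2), (row=8, col=1)
  Distance 5: (row=3, col=5), (row=4, col=4), (row=4, col=6), (row=5, col=3), (row=5, col=7), (row=6, col=2), (row=7, col=1), (row=8, col=0)
  Distance 6: (row=3, col=4), (row=3, col=6), (row=4, col=3), (row=5, col=2), (row=5, col=8), (row=6, col=7), (row=7, col=0)
  Distance 7: (row=2, col=4), (row=3, col=3), (row=4, col=2), (row=4, col=8), (row=6, col=8)
  Distance 8: (row=1, col=4), (row=2, col=3), (row=3, col=2), (row=3, col=8), (row=4, col=1), (row=7, col=8)
  Distance 9: (row=0, col=4), (row=1, col=3), (row=1, col=5), (row=2, col=2), (row=8, col=8)
  Distance 10: (row=0, col=3), (row=0, col=5), (row=1, col=2)
  Distance 11: (row=0, col=2), (row=0, col=6), (row=1, col=1)
  Distance 12: (row=0, col=1), (row=0, col=7)
  Distance 13: (row=0, col=0), (row=0, col=8)
  Distance 14: (row=1, col=8)
Total reachable: 58 (grid has 61 open cells total)

Answer: Reachable cells: 58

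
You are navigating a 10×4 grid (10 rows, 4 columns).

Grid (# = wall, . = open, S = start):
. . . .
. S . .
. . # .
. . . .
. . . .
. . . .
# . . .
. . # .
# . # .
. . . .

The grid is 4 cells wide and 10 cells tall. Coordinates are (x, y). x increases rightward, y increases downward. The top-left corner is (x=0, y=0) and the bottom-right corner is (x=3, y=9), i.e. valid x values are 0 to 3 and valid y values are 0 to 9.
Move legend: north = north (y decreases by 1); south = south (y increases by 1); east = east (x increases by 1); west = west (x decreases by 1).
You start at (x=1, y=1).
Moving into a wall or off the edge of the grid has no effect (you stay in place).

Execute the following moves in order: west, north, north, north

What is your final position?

Answer: Final position: (x=0, y=0)

Derivation:
Start: (x=1, y=1)
  west (west): (x=1, y=1) -> (x=0, y=1)
  north (north): (x=0, y=1) -> (x=0, y=0)
  north (north): blocked, stay at (x=0, y=0)
  north (north): blocked, stay at (x=0, y=0)
Final: (x=0, y=0)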